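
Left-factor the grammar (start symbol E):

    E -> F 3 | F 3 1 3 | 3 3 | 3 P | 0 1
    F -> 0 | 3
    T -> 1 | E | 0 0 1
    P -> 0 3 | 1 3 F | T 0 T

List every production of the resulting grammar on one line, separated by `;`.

E has alternatives sharing prefix 'F 3': factor to E → F 3 E' with E' → ε | 1 3.
E has alternatives sharing prefix '3': factor to E → 3 E'' with E'' → 3 | P.

E -> 0 1 | F 3 E' | 3 E''; F -> 0 | 3; T -> 1 | E | 0 0 1; P -> 0 3 | 1 3 F | T 0 T; E' -> eps | 1 3; E'' -> 3 | P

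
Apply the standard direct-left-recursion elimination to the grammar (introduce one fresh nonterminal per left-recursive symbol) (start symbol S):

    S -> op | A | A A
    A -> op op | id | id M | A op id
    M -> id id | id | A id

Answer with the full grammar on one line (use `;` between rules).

Directly left-recursive nonterminal: A.
For A: α = {op id}, β = {op op, id, id M}. Rewrite as A → β A' and A' → α A' | ε.

S -> op | A | A A; A -> op op A' | id A' | id M A'; M -> id id | id | A id; A' -> op id A' | eps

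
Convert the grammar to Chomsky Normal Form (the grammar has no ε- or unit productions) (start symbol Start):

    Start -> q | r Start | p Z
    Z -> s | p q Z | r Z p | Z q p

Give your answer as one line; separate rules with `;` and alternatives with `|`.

Start -> q | X1 Start | X2 Z; Z -> s | X2 Y1 | X1 Y2 | Z Y3; X1 -> r; X2 -> p; X3 -> q; Y1 -> X3 Z; Y2 -> Z X2; Y3 -> X3 X2

Introduce a nonterminal for each terminal appearing in a rule of length ≥ 2: X1 → r, X2 → p, X3 → q.
Binarize each right-hand side of length ≥ 3 by chaining fresh nonterminals (Y1, Y2, …): affected rules were Z → X2 X3 Z; Z → X1 Z X2; Z → Z X3 X2.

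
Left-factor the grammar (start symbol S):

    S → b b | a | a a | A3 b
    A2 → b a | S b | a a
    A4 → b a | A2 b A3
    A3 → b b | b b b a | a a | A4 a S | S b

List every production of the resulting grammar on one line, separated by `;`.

S → b b | A3 b | a S'; A2 → b a | S b | a a; A4 → b a | A2 b A3; A3 → a a | A4 a S | S b | b b A3'; S' → ε | a; A3' → ε | b a

S has alternatives sharing prefix 'a': factor to S → a S' with S' → ε | a.
A3 has alternatives sharing prefix 'b b': factor to A3 → b b A3' with A3' → ε | b a.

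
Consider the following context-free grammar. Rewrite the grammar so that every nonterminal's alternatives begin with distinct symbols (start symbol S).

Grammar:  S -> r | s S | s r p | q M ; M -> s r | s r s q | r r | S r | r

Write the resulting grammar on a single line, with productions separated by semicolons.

S has alternatives sharing prefix 's': factor to S → s S' with S' → S | r p.
M has alternatives sharing prefix 's r': factor to M → s r M' with M' → ε | s q.
M has alternatives sharing prefix 'r': factor to M → r M'' with M'' → r | ε.

S -> r | q M | s S'; M -> S r | s r M' | r M''; S' -> S | r p; M' -> ε | s q; M'' -> r | ε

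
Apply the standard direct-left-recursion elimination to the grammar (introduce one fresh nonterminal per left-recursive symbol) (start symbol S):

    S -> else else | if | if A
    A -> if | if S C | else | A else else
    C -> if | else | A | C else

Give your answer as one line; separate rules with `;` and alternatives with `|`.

S -> else else | if | if A; A -> if A' | if S C A' | else A'; C -> if C' | else C' | A C'; A' -> else else A' | ε; C' -> else C' | ε

Left recursion appears on A, C.
For A: α = {else else}, β = {if, if S C, else}. Rewrite as A → β A' and A' → α A' | ε.
For C: α = {else}, β = {if, else, A}. Rewrite as C → β C' and C' → α C' | ε.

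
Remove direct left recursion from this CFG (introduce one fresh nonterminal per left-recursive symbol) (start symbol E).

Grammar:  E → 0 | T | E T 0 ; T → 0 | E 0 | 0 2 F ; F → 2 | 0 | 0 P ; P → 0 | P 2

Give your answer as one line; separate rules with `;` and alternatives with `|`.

E → 0 E' | T E'; T → 0 | E 0 | 0 2 F; F → 2 | 0 | 0 P; P → 0 P'; E' → T 0 E' | ε; P' → 2 P' | ε

Directly left-recursive nonterminals: E, P.
For E: α = {T 0}, β = {0, T}. Rewrite as E → β E' and E' → α E' | ε.
For P: α = {2}, β = {0}. Rewrite as P → β P' and P' → α P' | ε.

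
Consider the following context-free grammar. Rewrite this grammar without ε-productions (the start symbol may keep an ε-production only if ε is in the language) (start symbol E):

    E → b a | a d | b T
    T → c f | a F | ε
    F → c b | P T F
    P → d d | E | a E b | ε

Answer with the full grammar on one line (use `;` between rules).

E → b a | a d | b T | b; T → c f | a F; F → c b | P T F | P F | T F; P → d d | E | a E b

Nullable nonterminals: {P, T}.
ε ∉ L(G), so no ε-production is kept.
For each production, add variants omitting each subset of nullable occurrences: E → b T gives b T | b. F → P T F gives P T F | P F | T F.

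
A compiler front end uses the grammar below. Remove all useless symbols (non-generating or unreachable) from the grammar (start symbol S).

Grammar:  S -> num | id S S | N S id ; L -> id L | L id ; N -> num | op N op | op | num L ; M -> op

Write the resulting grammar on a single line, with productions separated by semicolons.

Generating nonterminals: {M, N, S}.
Reachable from S after that: {N, S}.
Removed useless symbols: {L, M} and every production mentioning them.

S -> num | id S S | N S id; N -> num | op N op | op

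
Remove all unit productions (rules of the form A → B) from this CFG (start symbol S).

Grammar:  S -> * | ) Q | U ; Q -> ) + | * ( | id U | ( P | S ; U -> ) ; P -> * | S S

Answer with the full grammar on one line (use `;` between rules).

Unit pairs: Q ⇒* {S, U}; S ⇒* {U}.
For each unit pair (A, B), copy every non-unit production of B to A, then drop all unit productions.

S -> ) | * | ) Q; Q -> ) | * | ) Q | ) + | * ( | id U | ( P; U -> ); P -> * | S S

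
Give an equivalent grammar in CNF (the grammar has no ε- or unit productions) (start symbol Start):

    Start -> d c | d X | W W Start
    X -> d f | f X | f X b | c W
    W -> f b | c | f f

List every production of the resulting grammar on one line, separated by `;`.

Start -> X1 X2 | X1 X | W Y1; X -> X1 X3 | X3 X | X3 Y2 | X2 W; W -> X3 X4 | c | X3 X3; X1 -> d; X2 -> c; X3 -> f; X4 -> b; Y1 -> W Start; Y2 -> X X4

Introduce a nonterminal for each terminal appearing in a rule of length ≥ 2: X1 → d, X2 → c, X3 → f, X4 → b.
Binarize each right-hand side of length ≥ 3 by chaining fresh nonterminals (Y1, Y2, …): affected rules were Start → W W Start; X → X3 X X4.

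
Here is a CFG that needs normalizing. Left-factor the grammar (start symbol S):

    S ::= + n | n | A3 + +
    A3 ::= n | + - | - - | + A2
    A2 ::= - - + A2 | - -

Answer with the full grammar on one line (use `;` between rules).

S ::= + n | n | A3 + +; A3 ::= n | - - | + A3'; A2 ::= - - A2'; A3' ::= - | A2; A2' ::= + A2 | eps

A3 has alternatives sharing prefix '+': factor to A3 → + A3' with A3' → - | A2.
A2 has alternatives sharing prefix '- -': factor to A2 → - - A2' with A2' → + A2 | ε.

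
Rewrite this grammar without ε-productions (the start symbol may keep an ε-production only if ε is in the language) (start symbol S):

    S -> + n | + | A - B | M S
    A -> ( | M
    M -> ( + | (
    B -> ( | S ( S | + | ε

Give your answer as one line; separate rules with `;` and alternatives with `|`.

The nullable symbols are {B}.
ε ∉ L(G), so no ε-production is kept.
Expand every rule over subsets of its nullable positions: S → A - B gives A - B | A -.

S -> + n | + | A - B | A - | M S; A -> ( | M; M -> ( + | (; B -> ( | S ( S | +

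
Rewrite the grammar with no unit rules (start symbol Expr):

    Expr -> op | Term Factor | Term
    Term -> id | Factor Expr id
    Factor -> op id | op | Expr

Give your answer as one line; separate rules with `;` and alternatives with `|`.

Expr -> id | Factor Expr id | op | Term Factor; Term -> id | Factor Expr id; Factor -> id | Factor Expr id | op id | op | Term Factor

Unit pairs: Expr ⇒* {Term}; Factor ⇒* {Expr, Term}.
For each unit pair (A, B), copy every non-unit production of B to A, then drop all unit productions.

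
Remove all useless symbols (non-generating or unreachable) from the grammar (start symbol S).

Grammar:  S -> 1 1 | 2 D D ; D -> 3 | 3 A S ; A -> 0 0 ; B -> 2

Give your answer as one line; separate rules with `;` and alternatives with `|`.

Generating nonterminals: {A, B, D, S}.
Reachable from S after that: {A, D, S}.
Removed useless symbols: {B} and every production mentioning them.

S -> 1 1 | 2 D D; D -> 3 | 3 A S; A -> 0 0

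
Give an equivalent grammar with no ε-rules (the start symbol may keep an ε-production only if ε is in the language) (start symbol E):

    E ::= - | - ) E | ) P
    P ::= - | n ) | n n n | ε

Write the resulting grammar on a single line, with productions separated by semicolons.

E ::= - | - ) E | ) P | ); P ::= - | n ) | n n n

The nullable symbols are {P}.
ε ∉ L(G), so no ε-production is kept.
Expand every rule over subsets of its nullable positions: E → ) P gives ) P | ).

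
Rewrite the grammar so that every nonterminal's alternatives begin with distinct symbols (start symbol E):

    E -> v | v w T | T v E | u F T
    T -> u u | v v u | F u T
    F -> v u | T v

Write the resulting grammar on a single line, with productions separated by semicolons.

E has alternatives sharing prefix 'v': factor to E → v E' with E' → ε | w T.

E -> T v E | u F T | v E'; T -> u u | v v u | F u T; F -> v u | T v; E' -> ε | w T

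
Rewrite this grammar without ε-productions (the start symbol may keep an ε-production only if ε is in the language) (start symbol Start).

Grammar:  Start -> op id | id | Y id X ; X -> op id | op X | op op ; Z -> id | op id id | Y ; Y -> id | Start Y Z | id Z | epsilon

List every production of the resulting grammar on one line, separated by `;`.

Start -> op id | id | Y id X | id X; X -> op id | op X | op op; Z -> id | op id id | Y; Y -> id | Start Y Z | Start Y | Start Z | Start | id Z

Nullable set = {Y, Z}.
ε ∉ L(G), so no ε-production is kept.
Expand every rule over subsets of its nullable positions: Start → Y id X gives Y id X | id X. Y → Start Y Z gives Start Y Z | Start Y | Start Z | Start.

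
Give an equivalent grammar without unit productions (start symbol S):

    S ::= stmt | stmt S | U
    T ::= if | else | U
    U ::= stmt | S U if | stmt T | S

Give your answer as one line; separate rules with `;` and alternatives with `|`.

S ::= stmt | S U if | stmt T | stmt S; T ::= stmt | S U if | stmt T | stmt S | if | else; U ::= stmt | S U if | stmt T | stmt S

Unit pairs: S ⇒* {U}; T ⇒* {S, U}; U ⇒* {S}.
For every A with A ⇒* B via unit rules, add B's non-unit alternatives to A; then delete every rule of the form X → Y.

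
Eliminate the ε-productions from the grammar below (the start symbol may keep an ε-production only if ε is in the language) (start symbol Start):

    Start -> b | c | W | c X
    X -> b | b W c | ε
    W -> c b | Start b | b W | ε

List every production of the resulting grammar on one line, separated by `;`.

The nullable symbols are {Start, W, X}.
ε ∈ L(G) since Start is nullable, so keep Start → ε.
For each production, add variants omitting each subset of nullable occurrences: X → b W c gives b W c | b c. W → Start b gives Start b | b.

Start -> b | c | W | c X | ε; X -> b | b W c | b c; W -> c b | Start b | b | b W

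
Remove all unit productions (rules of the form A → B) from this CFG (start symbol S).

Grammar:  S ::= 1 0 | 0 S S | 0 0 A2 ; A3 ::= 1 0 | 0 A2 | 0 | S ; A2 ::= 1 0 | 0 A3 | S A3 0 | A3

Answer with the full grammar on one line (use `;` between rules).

Unit pairs: A2 ⇒* {A3, S}; A3 ⇒* {S}.
For every A with A ⇒* B via unit rules, add B's non-unit alternatives to A; then delete every rule of the form X → Y.

S ::= 1 0 | 0 S S | 0 0 A2; A3 ::= 1 0 | 0 S S | 0 0 A2 | 0 A2 | 0; A2 ::= 1 0 | 0 A3 | S A3 0 | 0 S S | 0 0 A2 | 0 A2 | 0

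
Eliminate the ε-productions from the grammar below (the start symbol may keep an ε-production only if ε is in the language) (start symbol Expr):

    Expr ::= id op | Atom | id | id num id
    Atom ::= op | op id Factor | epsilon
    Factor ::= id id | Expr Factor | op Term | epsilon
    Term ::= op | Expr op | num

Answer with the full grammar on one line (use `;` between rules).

Nullable nonterminals: {Atom, Expr, Factor}.
ε ∈ L(G) since Expr is nullable, so keep Expr → ε.
Expand every rule over subsets of its nullable positions: Atom → op id Factor gives op id Factor | op id. Factor → Expr Factor gives Expr Factor | Expr.

Expr ::= id op | Atom | id | id num id | epsilon; Atom ::= op | op id Factor | op id; Factor ::= id id | Expr Factor | Expr | op Term; Term ::= op | Expr op | num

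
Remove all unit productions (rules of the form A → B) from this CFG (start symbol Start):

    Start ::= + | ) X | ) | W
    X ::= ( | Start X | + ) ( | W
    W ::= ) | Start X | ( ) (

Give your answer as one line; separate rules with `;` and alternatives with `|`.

Start ::= + | ) X | ) | Start X | ( ) (; X ::= ( | Start X | + ) ( | ) | ( ) (; W ::= ) | Start X | ( ) (

Unit pairs: Start ⇒* {W}; X ⇒* {W}.
For every A with A ⇒* B via unit rules, add B's non-unit alternatives to A; then delete every rule of the form X → Y.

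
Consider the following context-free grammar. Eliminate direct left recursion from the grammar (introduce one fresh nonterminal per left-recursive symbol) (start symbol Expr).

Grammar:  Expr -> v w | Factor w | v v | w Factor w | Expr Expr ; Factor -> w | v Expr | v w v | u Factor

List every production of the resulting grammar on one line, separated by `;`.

Left recursion appears on Expr.
For Expr: α = {Expr}, β = {v w, Factor w, v v, w Factor w}. Rewrite as Expr → β Expr1 and Expr1 → α Expr1 | ε.

Expr -> v w Expr1 | Factor w Expr1 | v v Expr1 | w Factor w Expr1; Factor -> w | v Expr | v w v | u Factor; Expr1 -> Expr Expr1 | epsilon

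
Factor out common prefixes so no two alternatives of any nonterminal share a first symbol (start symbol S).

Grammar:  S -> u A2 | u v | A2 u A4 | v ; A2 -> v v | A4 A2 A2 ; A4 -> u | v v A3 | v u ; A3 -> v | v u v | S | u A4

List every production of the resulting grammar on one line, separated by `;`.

S -> A2 u A4 | v | u S'; A2 -> v v | A4 A2 A2; A4 -> u | v A4'; A3 -> S | u A4 | v A3'; S' -> A2 | v; A4' -> v A3 | u; A3' -> ε | u v

S has alternatives sharing prefix 'u': factor to S → u S' with S' → A2 | v.
A4 has alternatives sharing prefix 'v': factor to A4 → v A4' with A4' → v A3 | u.
A3 has alternatives sharing prefix 'v': factor to A3 → v A3' with A3' → ε | u v.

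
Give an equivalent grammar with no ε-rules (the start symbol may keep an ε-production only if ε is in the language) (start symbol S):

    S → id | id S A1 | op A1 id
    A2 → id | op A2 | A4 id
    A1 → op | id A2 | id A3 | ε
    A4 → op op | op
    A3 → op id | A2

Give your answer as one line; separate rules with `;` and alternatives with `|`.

The nullable symbols are {A1}.
ε ∉ L(G), so no ε-production is kept.
For each production, add variants omitting each subset of nullable occurrences: S → id S A1 gives id S A1 | id S. S → op A1 id gives op A1 id | op id.

S → id | id S A1 | id S | op A1 id | op id; A2 → id | op A2 | A4 id; A1 → op | id A2 | id A3; A4 → op op | op; A3 → op id | A2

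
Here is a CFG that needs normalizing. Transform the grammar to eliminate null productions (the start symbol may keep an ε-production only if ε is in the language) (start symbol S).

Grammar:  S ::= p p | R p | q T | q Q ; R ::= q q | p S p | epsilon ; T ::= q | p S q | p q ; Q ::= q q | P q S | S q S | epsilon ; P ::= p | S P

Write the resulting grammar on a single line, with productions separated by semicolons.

Nullable set = {Q, R}.
ε ∉ L(G), so no ε-production is kept.
Add the nullable-subset variants: S → R p gives R p | p. S → q Q gives q Q | q.

S ::= p p | R p | p | q T | q Q | q; R ::= q q | p S p; T ::= q | p S q | p q; Q ::= q q | P q S | S q S; P ::= p | S P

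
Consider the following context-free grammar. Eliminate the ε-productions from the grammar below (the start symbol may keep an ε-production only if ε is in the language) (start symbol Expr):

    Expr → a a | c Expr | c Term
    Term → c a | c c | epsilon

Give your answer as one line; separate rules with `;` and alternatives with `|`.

Nullable set = {Term}.
ε ∉ L(G), so no ε-production is kept.
For each production, add variants omitting each subset of nullable occurrences: Expr → c Term gives c Term | c.

Expr → a a | c Expr | c Term | c; Term → c a | c c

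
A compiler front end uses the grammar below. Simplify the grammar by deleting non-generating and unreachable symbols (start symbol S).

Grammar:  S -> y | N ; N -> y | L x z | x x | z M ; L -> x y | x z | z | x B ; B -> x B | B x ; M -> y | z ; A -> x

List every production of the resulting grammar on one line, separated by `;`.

Generating nonterminals: {A, L, M, N, S}.
Reachable from S after that: {L, M, N, S}.
Removed useless symbols: {A, B} and every production mentioning them.

S -> y | N; N -> y | L x z | x x | z M; L -> x y | x z | z; M -> y | z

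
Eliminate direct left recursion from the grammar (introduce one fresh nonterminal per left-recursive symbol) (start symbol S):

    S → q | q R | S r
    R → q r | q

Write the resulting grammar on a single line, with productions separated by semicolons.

S is directly left-recursive.
For S: α = {r}, β = {q, q R}. Rewrite as S → β S' and S' → α S' | ε.

S → q S' | q R S'; R → q r | q; S' → r S' | ε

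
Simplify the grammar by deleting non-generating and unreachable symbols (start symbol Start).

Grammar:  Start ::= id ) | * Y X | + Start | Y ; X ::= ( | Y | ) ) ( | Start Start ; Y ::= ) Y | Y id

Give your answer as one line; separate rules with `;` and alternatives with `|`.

Start ::= id ) | + Start

Generating nonterminals: {Start, X}.
Reachable from Start after that: {Start}.
Removed useless symbols: {X, Y} and every production mentioning them.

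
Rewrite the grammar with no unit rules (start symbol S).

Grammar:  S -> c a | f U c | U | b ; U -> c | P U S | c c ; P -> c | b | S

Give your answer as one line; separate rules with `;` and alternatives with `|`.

S -> c | P U S | c c | c a | f U c | b; U -> c | P U S | c c; P -> c | P U S | c c | c a | f U c | b

Unit pairs: P ⇒* {S, U}; S ⇒* {U}.
Replace each nonterminal's rules with the union of the non-unit rules of every nonterminal it unit-derives.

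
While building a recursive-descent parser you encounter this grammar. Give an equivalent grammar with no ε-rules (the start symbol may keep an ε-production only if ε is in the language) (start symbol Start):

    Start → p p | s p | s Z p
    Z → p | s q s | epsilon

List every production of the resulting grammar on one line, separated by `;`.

Start → p p | s p | s Z p; Z → p | s q s

The nullable symbols are {Z}.
ε ∉ L(G), so no ε-production is kept.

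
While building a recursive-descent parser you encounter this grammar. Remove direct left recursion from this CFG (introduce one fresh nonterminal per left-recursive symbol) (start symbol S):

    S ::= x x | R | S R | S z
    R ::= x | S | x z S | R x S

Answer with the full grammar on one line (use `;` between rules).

S, R are directly left-recursive.
For S: α = {R, z}, β = {x x, R}. Rewrite as S → β S' and S' → α S' | ε.
For R: α = {x S}, β = {x, S, x z S}. Rewrite as R → β R' and R' → α R' | ε.

S ::= x x S' | R S'; R ::= x R' | S R' | x z S R'; S' ::= R S' | z S' | ε; R' ::= x S R' | ε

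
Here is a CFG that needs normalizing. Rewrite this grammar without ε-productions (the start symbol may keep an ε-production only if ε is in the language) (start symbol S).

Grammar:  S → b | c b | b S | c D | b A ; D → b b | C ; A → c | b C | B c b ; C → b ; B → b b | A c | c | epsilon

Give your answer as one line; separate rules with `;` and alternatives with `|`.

S → b | c b | b S | c D | b A; D → b b | C; A → c | b C | B c b | c b; C → b; B → b b | A c | c

Nullable nonterminals: {B}.
ε ∉ L(G), so no ε-production is kept.
For each production, add variants omitting each subset of nullable occurrences: A → B c b gives B c b | c b.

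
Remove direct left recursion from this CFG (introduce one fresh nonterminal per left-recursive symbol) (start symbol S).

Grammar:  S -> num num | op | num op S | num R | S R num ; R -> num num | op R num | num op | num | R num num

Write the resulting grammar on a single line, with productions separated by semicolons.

S -> num num S' | op S' | num op S S' | num R S'; R -> num num R' | op R num R' | num op R' | num R'; S' -> R num S' | ε; R' -> num num R' | ε

Left recursion appears on S, R.
For S: α = {R num}, β = {num num, op, num op S, num R}. Rewrite as S → β S' and S' → α S' | ε.
For R: α = {num num}, β = {num num, op R num, num op, num}. Rewrite as R → β R' and R' → α R' | ε.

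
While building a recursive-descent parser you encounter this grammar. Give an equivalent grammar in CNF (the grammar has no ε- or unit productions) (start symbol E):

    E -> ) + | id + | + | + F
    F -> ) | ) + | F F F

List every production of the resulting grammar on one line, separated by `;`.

E -> X1 X2 | X3 X2 | + | X2 F; F -> ) | X1 X2 | F Y1; X1 -> ); X2 -> +; X3 -> id; Y1 -> F F

Introduce a nonterminal for each terminal appearing in a rule of length ≥ 2: X1 → ), X2 → +, X3 → id.
Binarize each right-hand side of length ≥ 3 by chaining fresh nonterminals (Y1, Y2, …): affected rules were F → F F F.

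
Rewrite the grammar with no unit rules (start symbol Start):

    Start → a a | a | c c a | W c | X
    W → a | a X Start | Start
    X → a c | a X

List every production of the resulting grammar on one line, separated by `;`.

Unit pairs: Start ⇒* {X}; W ⇒* {Start, X}.
For each unit pair (A, B), copy every non-unit production of B to A, then drop all unit productions.

Start → a a | a | c c a | W c | a c | a X; W → a a | a | c c a | W c | a c | a X | a X Start; X → a c | a X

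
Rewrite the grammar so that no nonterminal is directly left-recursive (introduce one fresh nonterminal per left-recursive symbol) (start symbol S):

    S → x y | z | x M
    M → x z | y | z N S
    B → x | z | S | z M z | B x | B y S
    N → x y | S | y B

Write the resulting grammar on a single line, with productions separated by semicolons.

S → x y | z | x M; M → x z | y | z N S; B → x B' | z B' | S B' | z M z B'; N → x y | S | y B; B' → x B' | y S B' | ε

Left recursion appears on B.
For B: α = {x, y S}, β = {x, z, S, z M z}. Rewrite as B → β B' and B' → α B' | ε.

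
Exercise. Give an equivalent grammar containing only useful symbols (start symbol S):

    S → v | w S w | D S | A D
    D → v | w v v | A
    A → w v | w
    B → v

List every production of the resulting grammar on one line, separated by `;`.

Generating nonterminals: {A, B, D, S}.
Reachable from S after that: {A, D, S}.
Removed useless symbols: {B} and every production mentioning them.

S → v | w S w | D S | A D; D → v | w v v | A; A → w v | w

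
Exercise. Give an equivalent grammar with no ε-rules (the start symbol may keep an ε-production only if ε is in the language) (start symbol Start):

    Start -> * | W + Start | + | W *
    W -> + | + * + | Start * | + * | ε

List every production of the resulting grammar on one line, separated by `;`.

Start -> * | W + Start | + Start | + | W *; W -> + | + * + | Start * | + *

Nullable set = {W}.
ε ∉ L(G), so no ε-production is kept.
Expand every rule over subsets of its nullable positions: Start → W + Start gives W + Start | + Start.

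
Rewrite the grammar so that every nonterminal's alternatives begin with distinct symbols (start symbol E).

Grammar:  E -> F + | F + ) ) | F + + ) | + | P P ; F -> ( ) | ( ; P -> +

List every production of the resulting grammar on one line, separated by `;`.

E has alternatives sharing prefix 'F +': factor to E → F + E' with E' → ε | ) ) | + ).
F has alternatives sharing prefix '(': factor to F → ( F' with F' → ) | ε.

E -> + | P P | F + E'; F -> ( F'; P -> +; E' -> eps | ) ) | + ); F' -> ) | eps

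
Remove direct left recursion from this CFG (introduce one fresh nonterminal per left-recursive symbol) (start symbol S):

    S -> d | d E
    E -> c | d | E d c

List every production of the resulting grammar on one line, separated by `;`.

S -> d | d E; E -> c E' | d E'; E' -> d c E' | epsilon

Directly left-recursive nonterminal: E.
For E: α = {d c}, β = {c, d}. Rewrite as E → β E' and E' → α E' | ε.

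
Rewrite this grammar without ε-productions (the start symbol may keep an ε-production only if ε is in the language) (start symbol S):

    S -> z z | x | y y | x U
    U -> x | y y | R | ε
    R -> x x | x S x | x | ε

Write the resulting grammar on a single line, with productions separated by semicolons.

S -> z z | x | y y | x U; U -> x | y y | R; R -> x x | x S x | x

The nullable symbols are {R, U}.
ε ∉ L(G), so no ε-production is kept.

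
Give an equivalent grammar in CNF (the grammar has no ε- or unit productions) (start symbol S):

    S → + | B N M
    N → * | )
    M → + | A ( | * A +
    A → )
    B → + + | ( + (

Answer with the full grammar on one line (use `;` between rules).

S → + | B Y1; N → * | ); M → + | A X1 | X2 Y2; A → ); B → X3 X3 | X1 Y3; X1 → (; X2 → *; X3 → +; Y1 → N M; Y2 → A X3; Y3 → X3 X1

Introduce a nonterminal for each terminal appearing in a rule of length ≥ 2: X1 → (, X2 → *, X3 → +.
Binarize each right-hand side of length ≥ 3 by chaining fresh nonterminals (Y1, Y2, …): affected rules were S → B N M; M → X2 A X3; B → X1 X3 X1.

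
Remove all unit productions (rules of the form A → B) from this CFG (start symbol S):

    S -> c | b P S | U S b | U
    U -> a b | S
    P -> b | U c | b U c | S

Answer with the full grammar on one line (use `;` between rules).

Unit pairs: P ⇒* {S, U}; S ⇒* {U}; U ⇒* {S}.
For each unit pair (A, B), copy every non-unit production of B to A, then drop all unit productions.

S -> a b | c | b P S | U S b; U -> a b | c | b P S | U S b; P -> a b | c | b P S | U S b | b | U c | b U c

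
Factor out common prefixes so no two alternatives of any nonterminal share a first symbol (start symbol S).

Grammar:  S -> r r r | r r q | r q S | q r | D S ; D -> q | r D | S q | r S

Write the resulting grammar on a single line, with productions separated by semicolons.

S has alternatives sharing prefix 'r': factor to S → r S' with S' → r r | r q | q S.
D has alternatives sharing prefix 'r': factor to D → r D' with D' → D | S.
S' has alternatives sharing prefix 'r': factor to S' → r S'' with S'' → r | q.

S -> q r | D S | r S'; D -> q | S q | r D'; S' -> q S | r S''; D' -> D | S; S'' -> r | q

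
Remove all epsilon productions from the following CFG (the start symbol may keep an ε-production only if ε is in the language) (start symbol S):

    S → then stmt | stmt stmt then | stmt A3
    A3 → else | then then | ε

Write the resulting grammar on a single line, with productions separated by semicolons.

Nullable set = {A3}.
ε ∉ L(G), so no ε-production is kept.
For each production, add variants omitting each subset of nullable occurrences: S → stmt A3 gives stmt A3 | stmt.

S → then stmt | stmt stmt then | stmt A3 | stmt; A3 → else | then then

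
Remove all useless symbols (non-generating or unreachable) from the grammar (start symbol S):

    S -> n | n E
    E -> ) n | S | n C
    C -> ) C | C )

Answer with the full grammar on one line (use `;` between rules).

Generating nonterminals: {E, S}.
Reachable from S after that: {E, S}.
Removed useless symbols: {C} and every production mentioning them.

S -> n | n E; E -> ) n | S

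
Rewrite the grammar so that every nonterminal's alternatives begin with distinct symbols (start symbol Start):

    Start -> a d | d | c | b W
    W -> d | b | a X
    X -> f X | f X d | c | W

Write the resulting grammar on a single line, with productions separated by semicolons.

Start -> a d | d | c | b W; W -> d | b | a X; X -> c | W | f X X1; X1 -> ε | d

X has alternatives sharing prefix 'f X': factor to X → f X X1 with X1 → ε | d.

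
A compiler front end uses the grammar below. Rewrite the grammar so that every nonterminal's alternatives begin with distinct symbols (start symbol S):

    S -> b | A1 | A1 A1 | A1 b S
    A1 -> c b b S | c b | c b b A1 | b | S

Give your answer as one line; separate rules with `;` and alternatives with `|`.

S -> b | A1 S'; A1 -> b | S | c b A1'; S' -> ε | A1 | b S; A1' -> ε | b A1''; A1'' -> S | A1

S has alternatives sharing prefix 'A1': factor to S → A1 S' with S' → ε | A1 | b S.
A1 has alternatives sharing prefix 'c b': factor to A1 → c b A1' with A1' → b S | ε | b A1.
A1' has alternatives sharing prefix 'b': factor to A1' → b A1'' with A1'' → S | A1.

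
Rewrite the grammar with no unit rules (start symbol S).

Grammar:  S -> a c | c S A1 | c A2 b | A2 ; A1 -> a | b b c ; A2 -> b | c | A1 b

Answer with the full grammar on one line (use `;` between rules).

Unit pairs: S ⇒* {A2}.
For every A with A ⇒* B via unit rules, add B's non-unit alternatives to A; then delete every rule of the form X → Y.

S -> b | c | A1 b | a c | c S A1 | c A2 b; A1 -> a | b b c; A2 -> b | c | A1 b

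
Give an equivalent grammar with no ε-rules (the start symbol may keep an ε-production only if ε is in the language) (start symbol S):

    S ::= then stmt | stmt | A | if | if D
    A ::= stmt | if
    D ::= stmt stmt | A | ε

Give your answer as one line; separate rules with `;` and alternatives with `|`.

The nullable symbols are {D}.
ε ∉ L(G), so no ε-production is kept.

S ::= then stmt | stmt | A | if | if D; A ::= stmt | if; D ::= stmt stmt | A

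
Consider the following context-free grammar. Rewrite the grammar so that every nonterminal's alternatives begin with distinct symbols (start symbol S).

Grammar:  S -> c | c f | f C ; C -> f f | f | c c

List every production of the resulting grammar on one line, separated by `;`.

S has alternatives sharing prefix 'c': factor to S → c S' with S' → ε | f.
C has alternatives sharing prefix 'f': factor to C → f C' with C' → f | ε.

S -> f C | c S'; C -> c c | f C'; S' -> ε | f; C' -> f | ε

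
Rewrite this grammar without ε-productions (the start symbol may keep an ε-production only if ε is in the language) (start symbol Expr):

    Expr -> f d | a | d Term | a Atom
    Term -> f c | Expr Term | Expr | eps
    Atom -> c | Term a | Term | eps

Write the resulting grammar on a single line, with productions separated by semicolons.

Expr -> f d | a | d Term | d | a Atom; Term -> f c | Expr Term | Expr; Atom -> c | Term a | a | Term

Nullable nonterminals: {Atom, Term}.
ε ∉ L(G), so no ε-production is kept.
Expand every rule over subsets of its nullable positions: Expr → d Term gives d Term | d. Term → Expr Term gives Expr Term | Expr. Atom → Term a gives Term a | a.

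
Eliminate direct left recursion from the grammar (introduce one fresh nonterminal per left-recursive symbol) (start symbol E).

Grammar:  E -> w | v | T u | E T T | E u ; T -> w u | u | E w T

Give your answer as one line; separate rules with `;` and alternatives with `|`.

Directly left-recursive nonterminal: E.
For E: α = {T T, u}, β = {w, v, T u}. Rewrite as E → β E' and E' → α E' | ε.

E -> w E' | v E' | T u E'; T -> w u | u | E w T; E' -> T T E' | u E' | ε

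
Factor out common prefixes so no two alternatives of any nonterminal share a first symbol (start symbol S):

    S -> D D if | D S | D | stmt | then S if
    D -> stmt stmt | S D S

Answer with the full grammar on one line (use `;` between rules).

S has alternatives sharing prefix 'D': factor to S → D S' with S' → D if | S | ε.

S -> stmt | then S if | D S'; D -> stmt stmt | S D S; S' -> D if | S | ε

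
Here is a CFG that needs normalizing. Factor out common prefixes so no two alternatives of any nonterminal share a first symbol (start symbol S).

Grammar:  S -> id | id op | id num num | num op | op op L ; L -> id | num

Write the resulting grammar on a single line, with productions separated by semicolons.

S has alternatives sharing prefix 'id': factor to S → id S' with S' → ε | op | num num.

S -> num op | op op L | id S'; L -> id | num; S' -> ε | op | num num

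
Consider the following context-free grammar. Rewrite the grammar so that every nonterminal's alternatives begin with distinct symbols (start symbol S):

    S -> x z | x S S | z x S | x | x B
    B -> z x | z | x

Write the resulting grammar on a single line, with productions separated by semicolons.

S has alternatives sharing prefix 'x': factor to S → x S' with S' → z | S S | ε | B.
B has alternatives sharing prefix 'z': factor to B → z B' with B' → x | ε.

S -> z x S | x S'; B -> x | z B'; S' -> z | S S | ε | B; B' -> x | ε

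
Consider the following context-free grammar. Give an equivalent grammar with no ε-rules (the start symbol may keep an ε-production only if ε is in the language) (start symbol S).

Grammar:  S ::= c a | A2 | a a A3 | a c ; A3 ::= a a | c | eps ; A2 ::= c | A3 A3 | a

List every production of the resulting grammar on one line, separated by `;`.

Nullable nonterminals: {A2, A3, S}.
ε ∈ L(G) since S is nullable, so keep S → ε.
Expand every rule over subsets of its nullable positions: S → a a A3 gives a a A3 | a a. A2 → A3 A3 gives A3 A3 | A3.

S ::= c a | A2 | a a A3 | a a | a c | eps; A3 ::= a a | c; A2 ::= c | A3 A3 | A3 | a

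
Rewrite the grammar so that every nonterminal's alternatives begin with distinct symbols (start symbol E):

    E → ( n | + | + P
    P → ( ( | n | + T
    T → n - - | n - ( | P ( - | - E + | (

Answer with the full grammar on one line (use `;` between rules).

E → ( n | + E'; P → ( ( | n | + T; T → P ( - | - E + | ( | n - T'; E' → ε | P; T' → - | (

E has alternatives sharing prefix '+': factor to E → + E' with E' → ε | P.
T has alternatives sharing prefix 'n -': factor to T → n - T' with T' → - | (.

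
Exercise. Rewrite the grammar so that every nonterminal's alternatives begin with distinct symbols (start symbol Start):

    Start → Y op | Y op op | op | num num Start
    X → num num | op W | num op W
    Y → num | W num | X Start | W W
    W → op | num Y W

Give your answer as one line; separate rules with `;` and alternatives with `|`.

Start has alternatives sharing prefix 'Y op': factor to Start → Y op Start1 with Start1 → ε | op.
X has alternatives sharing prefix 'num': factor to X → num X1 with X1 → num | op W.
Y has alternatives sharing prefix 'W': factor to Y → W Y1 with Y1 → num | W.

Start → op | num num Start | Y op Start1; X → op W | num X1; Y → num | X Start | W Y1; W → op | num Y W; Start1 → ε | op; X1 → num | op W; Y1 → num | W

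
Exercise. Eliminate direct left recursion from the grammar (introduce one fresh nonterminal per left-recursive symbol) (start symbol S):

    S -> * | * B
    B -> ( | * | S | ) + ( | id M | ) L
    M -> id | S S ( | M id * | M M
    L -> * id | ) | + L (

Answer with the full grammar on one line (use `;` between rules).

S -> * | * B; B -> ( | * | S | ) + ( | id M | ) L; M -> id M' | S S ( M'; L -> * id | ) | + L (; M' -> id * M' | M M' | ε

Directly left-recursive nonterminal: M.
For M: α = {id *, M}, β = {id, S S (}. Rewrite as M → β M' and M' → α M' | ε.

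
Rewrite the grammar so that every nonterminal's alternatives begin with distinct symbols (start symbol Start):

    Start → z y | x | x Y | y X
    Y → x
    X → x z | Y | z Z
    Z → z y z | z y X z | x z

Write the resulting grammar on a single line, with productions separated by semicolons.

Start has alternatives sharing prefix 'x': factor to Start → x Start1 with Start1 → ε | Y.
Z has alternatives sharing prefix 'z y': factor to Z → z y Z1 with Z1 → z | X z.

Start → z y | y X | x Start1; Y → x; X → x z | Y | z Z; Z → x z | z y Z1; Start1 → ε | Y; Z1 → z | X z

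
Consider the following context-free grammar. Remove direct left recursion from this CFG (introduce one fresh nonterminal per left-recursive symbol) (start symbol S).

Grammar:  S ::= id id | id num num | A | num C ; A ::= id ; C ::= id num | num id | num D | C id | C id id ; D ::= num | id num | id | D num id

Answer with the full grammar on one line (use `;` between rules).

Left recursion appears on C, D.
For C: α = {id, id id}, β = {id num, num id, num D}. Rewrite as C → β C' and C' → α C' | ε.
For D: α = {num id}, β = {num, id num, id}. Rewrite as D → β D' and D' → α D' | ε.

S ::= id id | id num num | A | num C; A ::= id; C ::= id num C' | num id C' | num D C'; D ::= num D' | id num D' | id D'; C' ::= id C' | id id C' | epsilon; D' ::= num id D' | epsilon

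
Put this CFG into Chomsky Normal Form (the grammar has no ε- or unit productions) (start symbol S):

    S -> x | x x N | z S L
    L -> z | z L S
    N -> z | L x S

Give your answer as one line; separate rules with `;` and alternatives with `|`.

S -> x | X1 Y1 | X2 Y2; L -> z | X2 Y3; N -> z | L Y4; X1 -> x; X2 -> z; Y1 -> X1 N; Y2 -> S L; Y3 -> L S; Y4 -> X1 S

Introduce a nonterminal for each terminal appearing in a rule of length ≥ 2: X1 → x, X2 → z.
Binarize each right-hand side of length ≥ 3 by chaining fresh nonterminals (Y1, Y2, …): affected rules were S → X1 X1 N; S → X2 S L; L → X2 L S; N → L X1 S.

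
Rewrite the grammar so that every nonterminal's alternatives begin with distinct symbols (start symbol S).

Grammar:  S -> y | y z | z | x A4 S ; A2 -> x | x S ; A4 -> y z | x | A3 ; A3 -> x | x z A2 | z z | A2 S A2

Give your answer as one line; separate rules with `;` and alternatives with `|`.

S -> z | x A4 S | y S'; A2 -> x A2'; A4 -> y z | x | A3; A3 -> z z | A2 S A2 | x A3'; S' -> ε | z; A2' -> ε | S; A3' -> ε | z A2

S has alternatives sharing prefix 'y': factor to S → y S' with S' → ε | z.
A2 has alternatives sharing prefix 'x': factor to A2 → x A2' with A2' → ε | S.
A3 has alternatives sharing prefix 'x': factor to A3 → x A3' with A3' → ε | z A2.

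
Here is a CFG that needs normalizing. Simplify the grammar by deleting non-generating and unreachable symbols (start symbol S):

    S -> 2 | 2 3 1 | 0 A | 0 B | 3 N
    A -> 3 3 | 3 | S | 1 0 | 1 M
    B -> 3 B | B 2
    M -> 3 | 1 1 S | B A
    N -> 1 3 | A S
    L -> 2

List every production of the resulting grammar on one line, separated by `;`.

S -> 2 | 2 3 1 | 0 A | 3 N; A -> 3 3 | 3 | S | 1 0 | 1 M; M -> 3 | 1 1 S; N -> 1 3 | A S

Generating nonterminals: {A, L, M, N, S}.
Reachable from S after that: {A, M, N, S}.
Removed useless symbols: {B, L} and every production mentioning them.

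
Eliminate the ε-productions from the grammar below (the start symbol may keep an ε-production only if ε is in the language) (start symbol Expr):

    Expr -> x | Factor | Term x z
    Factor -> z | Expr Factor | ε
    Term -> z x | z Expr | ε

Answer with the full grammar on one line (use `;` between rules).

Expr -> x | Factor | Term x z | x z | ε; Factor -> z | Expr Factor | Expr; Term -> z x | z Expr | z

Nullable set = {Expr, Factor, Term}.
ε ∈ L(G) since Expr is nullable, so keep Expr → ε.
For each production, add variants omitting each subset of nullable occurrences: Expr → Term x z gives Term x z | x z. Factor → Expr Factor gives Expr Factor | Expr. Term → z Expr gives z Expr | z.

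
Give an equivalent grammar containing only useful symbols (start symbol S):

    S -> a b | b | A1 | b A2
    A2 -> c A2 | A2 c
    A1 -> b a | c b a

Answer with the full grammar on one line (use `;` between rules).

S -> a b | b | A1; A1 -> b a | c b a

Generating nonterminals: {A1, S}.
Reachable from S after that: {A1, S}.
Removed useless symbols: {A2} and every production mentioning them.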